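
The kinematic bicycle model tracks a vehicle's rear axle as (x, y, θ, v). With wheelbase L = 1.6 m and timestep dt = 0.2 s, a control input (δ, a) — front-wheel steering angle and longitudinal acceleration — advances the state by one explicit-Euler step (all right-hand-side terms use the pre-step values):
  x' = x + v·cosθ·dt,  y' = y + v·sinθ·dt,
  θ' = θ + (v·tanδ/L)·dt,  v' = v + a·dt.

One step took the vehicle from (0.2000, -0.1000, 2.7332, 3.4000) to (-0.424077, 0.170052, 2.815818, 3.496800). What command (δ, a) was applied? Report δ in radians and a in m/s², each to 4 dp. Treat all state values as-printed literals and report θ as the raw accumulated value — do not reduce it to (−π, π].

a = (v'−v)/dt = (0.096800)/0.2 = 0.4840
Δθ = θ'−θ = 0.082618;  (v·dt/L) = 3.4000·0.2/1.6 = 0.425000
tan δ = Δθ·L/(v·dt) = 0.194395  →  δ = 0.1920

δ = 0.1920, a = 0.4840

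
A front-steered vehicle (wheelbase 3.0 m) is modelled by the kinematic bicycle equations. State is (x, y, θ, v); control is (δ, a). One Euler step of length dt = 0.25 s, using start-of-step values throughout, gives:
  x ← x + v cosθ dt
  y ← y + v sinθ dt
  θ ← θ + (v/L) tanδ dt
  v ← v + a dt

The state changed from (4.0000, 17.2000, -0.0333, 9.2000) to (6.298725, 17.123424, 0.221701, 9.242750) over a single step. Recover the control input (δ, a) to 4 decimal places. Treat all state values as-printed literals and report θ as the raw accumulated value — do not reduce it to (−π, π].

a = (v'−v)/dt = (0.042750)/0.25 = 0.1710
Δθ = θ'−θ = 0.255001;  (v·dt/L) = 9.2000·0.25/3.0 = 0.766667
tan δ = Δθ·L/(v·dt) = 0.332610  →  δ = 0.3211

δ = 0.3211, a = 0.1710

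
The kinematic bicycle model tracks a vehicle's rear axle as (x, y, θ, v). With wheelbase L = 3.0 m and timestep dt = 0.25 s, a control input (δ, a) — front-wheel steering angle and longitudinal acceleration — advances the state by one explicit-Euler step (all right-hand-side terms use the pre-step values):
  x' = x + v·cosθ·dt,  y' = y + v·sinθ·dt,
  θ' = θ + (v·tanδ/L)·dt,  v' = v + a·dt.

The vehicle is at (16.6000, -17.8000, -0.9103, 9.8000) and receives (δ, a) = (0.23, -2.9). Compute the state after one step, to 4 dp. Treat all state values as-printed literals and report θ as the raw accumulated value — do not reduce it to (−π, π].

x' = 16.6000 + 9.8000·cos(-0.9103)·0.25 = 18.1031
y' = -17.8000 + 9.8000·sin(-0.9103)·0.25 = -19.7347
θ' = -0.9103 + (9.8000/3.0)·tan(0.23)·0.25 = -0.7191
v' = 9.8000 − 2.9000·0.25 = 9.0750

(18.1031, -19.7347, -0.7191, 9.0750)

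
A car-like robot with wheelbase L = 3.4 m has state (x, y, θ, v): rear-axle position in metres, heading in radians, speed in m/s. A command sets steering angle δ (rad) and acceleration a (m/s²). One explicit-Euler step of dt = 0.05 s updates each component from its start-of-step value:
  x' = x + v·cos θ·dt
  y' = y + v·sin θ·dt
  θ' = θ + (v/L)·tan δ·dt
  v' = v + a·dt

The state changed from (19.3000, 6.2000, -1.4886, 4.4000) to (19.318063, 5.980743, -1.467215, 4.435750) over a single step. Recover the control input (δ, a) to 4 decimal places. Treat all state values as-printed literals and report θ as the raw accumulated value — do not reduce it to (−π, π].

a = (v'−v)/dt = (0.035750)/0.05 = 0.7150
Δθ = θ'−θ = 0.021385;  (v·dt/L) = 4.4000·0.05/3.4 = 0.064706
tan δ = Δθ·L/(v·dt) = 0.330495  →  δ = 0.3192

δ = 0.3192, a = 0.7150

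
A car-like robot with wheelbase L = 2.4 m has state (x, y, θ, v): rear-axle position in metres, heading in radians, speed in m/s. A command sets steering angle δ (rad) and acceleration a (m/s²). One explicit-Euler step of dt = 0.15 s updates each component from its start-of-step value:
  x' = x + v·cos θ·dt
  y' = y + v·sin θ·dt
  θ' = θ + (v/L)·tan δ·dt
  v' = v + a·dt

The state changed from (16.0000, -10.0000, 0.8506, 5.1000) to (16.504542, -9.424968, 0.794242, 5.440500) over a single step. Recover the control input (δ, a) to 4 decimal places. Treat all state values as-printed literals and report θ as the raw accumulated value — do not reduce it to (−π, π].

δ = -0.1750, a = 2.2700

a = (v'−v)/dt = (0.340500)/0.15 = 2.2700
Δθ = θ'−θ = -0.056358;  (v·dt/L) = 5.1000·0.15/2.4 = 0.318750
tan δ = Δθ·L/(v·dt) = -0.176809  →  δ = -0.1750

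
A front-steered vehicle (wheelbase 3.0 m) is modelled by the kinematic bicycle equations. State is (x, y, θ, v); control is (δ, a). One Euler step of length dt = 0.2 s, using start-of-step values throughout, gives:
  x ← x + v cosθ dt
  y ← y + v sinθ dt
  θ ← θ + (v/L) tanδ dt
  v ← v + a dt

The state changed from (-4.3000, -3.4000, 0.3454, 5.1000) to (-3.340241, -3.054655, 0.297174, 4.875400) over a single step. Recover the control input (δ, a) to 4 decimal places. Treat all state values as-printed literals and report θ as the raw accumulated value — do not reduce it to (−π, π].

δ = -0.1409, a = -1.1230

a = (v'−v)/dt = (-0.224600)/0.2 = -1.1230
Δθ = θ'−θ = -0.048226;  (v·dt/L) = 5.1000·0.2/3.0 = 0.340000
tan δ = Δθ·L/(v·dt) = -0.141841  →  δ = -0.1409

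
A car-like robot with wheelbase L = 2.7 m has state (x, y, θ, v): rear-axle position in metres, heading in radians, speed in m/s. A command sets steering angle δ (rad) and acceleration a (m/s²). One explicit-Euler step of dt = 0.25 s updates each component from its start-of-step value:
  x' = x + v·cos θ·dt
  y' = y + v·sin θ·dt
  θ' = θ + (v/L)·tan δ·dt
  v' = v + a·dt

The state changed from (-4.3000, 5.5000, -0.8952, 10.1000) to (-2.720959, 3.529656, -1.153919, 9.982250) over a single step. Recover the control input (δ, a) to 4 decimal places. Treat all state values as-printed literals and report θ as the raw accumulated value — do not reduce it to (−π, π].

δ = -0.2699, a = -0.4710

a = (v'−v)/dt = (-0.117750)/0.25 = -0.4710
Δθ = θ'−θ = -0.258719;  (v·dt/L) = 10.1000·0.25/2.7 = 0.935185
tan δ = Δθ·L/(v·dt) = -0.276650  →  δ = -0.2699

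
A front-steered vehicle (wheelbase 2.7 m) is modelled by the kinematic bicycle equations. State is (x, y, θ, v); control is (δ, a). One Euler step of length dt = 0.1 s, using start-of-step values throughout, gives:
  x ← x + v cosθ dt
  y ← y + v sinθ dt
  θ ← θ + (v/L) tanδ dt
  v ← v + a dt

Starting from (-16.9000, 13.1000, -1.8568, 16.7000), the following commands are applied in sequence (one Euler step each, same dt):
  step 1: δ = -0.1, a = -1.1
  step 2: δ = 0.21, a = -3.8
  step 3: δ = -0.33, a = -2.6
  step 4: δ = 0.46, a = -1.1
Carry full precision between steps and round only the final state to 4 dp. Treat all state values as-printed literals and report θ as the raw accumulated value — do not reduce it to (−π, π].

(-18.9405, 6.9008, -1.7009, 15.8400)

after step 1 (δ=-0.1, a=-1.1): (-17.371141, 11.497837, -1.918859, 16.590000)
after step 2 (δ=0.21, a=-3.8): (-17.936988, 9.938319, -1.787895, 16.210000)
after step 3 (δ=-0.33, a=-2.6): (-18.286147, 8.355369, -1.993536, 15.950000)
after step 4 (δ=0.46, a=-1.1): (-18.940513, 6.900780, -1.700855, 15.840000)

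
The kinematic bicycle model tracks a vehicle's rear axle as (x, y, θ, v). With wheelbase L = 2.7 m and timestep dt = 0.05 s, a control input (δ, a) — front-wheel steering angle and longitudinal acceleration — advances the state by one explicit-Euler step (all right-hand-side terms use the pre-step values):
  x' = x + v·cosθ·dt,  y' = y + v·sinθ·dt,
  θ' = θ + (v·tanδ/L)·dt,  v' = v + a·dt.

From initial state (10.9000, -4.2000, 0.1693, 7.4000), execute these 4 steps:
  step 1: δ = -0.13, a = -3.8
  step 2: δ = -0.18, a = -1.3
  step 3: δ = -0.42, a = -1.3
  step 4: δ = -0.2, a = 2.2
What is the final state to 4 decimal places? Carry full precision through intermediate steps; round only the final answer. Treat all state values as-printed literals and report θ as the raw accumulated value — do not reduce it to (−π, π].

after step 1 (δ=-0.13, a=-3.8): (11.264710, -4.137658, 0.151384, 7.210000)
after step 2 (δ=-0.18, a=-1.3): (11.621087, -4.083292, 0.127088, 7.145000)
after step 3 (δ=-0.42, a=-1.3): (11.975456, -4.038012, 0.068000, 7.080000)
after step 4 (δ=-0.2, a=2.2): (12.328638, -4.013959, 0.041422, 7.190000)

(12.3286, -4.0140, 0.0414, 7.1900)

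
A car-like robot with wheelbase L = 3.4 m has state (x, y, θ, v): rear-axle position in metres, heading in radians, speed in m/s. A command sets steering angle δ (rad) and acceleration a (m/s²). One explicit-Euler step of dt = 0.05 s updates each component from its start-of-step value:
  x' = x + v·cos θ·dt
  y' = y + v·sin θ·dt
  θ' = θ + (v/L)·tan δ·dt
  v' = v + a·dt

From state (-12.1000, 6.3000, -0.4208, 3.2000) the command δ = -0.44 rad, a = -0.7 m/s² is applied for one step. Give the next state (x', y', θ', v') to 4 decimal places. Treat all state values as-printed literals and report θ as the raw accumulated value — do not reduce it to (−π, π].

(-11.9540, 6.2346, -0.4430, 3.1650)

x' = -12.1000 + 3.2000·cos(-0.4208)·0.05 = -11.9540
y' = 6.3000 + 3.2000·sin(-0.4208)·0.05 = 6.2346
θ' = -0.4208 + (3.2000/3.4)·tan(-0.44)·0.05 = -0.4430
v' = 3.2000 − 0.7000·0.05 = 3.1650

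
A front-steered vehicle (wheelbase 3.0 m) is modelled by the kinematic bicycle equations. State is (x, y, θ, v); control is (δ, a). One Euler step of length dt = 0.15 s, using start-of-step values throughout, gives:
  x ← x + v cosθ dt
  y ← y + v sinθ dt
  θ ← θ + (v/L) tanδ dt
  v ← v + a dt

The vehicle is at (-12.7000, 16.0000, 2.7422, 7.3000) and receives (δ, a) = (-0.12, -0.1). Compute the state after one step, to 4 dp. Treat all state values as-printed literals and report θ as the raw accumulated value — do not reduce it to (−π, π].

x' = -12.7000 + 7.3000·cos(2.7422)·0.15 = -13.7088
y' = 16.0000 + 7.3000·sin(2.7422)·0.15 = 16.4258
θ' = 2.7422 + (7.3000/3.0)·tan(-0.12)·0.15 = 2.6982
v' = 7.3000 − 0.1000·0.15 = 7.2850

(-13.7088, 16.4258, 2.6982, 7.2850)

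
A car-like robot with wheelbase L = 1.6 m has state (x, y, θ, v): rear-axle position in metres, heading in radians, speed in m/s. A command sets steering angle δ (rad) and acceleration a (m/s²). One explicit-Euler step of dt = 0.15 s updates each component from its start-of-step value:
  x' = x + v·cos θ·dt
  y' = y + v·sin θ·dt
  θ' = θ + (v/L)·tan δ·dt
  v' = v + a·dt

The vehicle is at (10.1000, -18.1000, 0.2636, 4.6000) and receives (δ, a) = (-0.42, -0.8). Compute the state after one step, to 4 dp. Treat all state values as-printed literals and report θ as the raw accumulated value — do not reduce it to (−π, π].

x' = 10.1000 + 4.6000·cos(0.2636)·0.15 = 10.7662
y' = -18.1000 + 4.6000·sin(0.2636)·0.15 = -17.9202
θ' = 0.2636 + (4.6000/1.6)·tan(-0.42)·0.15 = 0.0710
v' = 4.6000 − 0.8000·0.15 = 4.4800

(10.7662, -17.9202, 0.0710, 4.4800)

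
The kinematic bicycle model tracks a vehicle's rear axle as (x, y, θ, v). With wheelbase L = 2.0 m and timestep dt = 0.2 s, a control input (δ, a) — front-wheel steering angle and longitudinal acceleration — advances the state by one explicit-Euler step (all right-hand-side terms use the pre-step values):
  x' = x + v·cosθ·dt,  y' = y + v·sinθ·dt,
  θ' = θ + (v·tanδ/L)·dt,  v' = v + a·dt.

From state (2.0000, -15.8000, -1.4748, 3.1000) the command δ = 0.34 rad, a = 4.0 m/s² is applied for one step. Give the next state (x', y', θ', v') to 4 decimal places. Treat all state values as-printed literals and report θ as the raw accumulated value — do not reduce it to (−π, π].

(2.0594, -16.4171, -1.3651, 3.9000)

x' = 2.0000 + 3.1000·cos(-1.4748)·0.2 = 2.0594
y' = -15.8000 + 3.1000·sin(-1.4748)·0.2 = -16.4171
θ' = -1.4748 + (3.1000/2.0)·tan(0.34)·0.2 = -1.3651
v' = 3.1000 + 4.0000·0.2 = 3.9000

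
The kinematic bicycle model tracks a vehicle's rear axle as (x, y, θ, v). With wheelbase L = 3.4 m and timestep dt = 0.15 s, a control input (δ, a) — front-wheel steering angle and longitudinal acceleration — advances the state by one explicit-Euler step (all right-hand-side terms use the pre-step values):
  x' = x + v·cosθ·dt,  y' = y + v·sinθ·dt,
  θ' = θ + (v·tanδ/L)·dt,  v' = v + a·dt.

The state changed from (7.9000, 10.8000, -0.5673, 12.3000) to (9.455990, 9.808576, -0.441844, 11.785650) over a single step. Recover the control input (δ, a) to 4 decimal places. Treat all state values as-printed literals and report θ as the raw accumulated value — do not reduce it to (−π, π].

a = (v'−v)/dt = (-0.514350)/0.15 = -3.4290
Δθ = θ'−θ = 0.125456;  (v·dt/L) = 12.3000·0.15/3.4 = 0.542647
tan δ = Δθ·L/(v·dt) = 0.231193  →  δ = 0.2272

δ = 0.2272, a = -3.4290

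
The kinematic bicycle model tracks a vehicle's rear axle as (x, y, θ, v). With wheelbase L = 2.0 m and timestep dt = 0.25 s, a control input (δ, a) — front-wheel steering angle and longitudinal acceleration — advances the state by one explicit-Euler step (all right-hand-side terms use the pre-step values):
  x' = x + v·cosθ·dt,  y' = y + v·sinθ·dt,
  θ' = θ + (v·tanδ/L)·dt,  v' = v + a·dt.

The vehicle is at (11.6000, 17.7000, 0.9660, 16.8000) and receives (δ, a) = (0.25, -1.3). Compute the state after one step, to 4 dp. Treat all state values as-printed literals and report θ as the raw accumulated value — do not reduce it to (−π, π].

x' = 11.6000 + 16.8000·cos(0.9660)·0.25 = 13.9881
y' = 17.7000 + 16.8000·sin(0.9660)·0.25 = 21.1550
θ' = 0.9660 + (16.8000/2.0)·tan(0.25)·0.25 = 1.5022
v' = 16.8000 − 1.3000·0.25 = 16.4750

(13.9881, 21.1550, 1.5022, 16.4750)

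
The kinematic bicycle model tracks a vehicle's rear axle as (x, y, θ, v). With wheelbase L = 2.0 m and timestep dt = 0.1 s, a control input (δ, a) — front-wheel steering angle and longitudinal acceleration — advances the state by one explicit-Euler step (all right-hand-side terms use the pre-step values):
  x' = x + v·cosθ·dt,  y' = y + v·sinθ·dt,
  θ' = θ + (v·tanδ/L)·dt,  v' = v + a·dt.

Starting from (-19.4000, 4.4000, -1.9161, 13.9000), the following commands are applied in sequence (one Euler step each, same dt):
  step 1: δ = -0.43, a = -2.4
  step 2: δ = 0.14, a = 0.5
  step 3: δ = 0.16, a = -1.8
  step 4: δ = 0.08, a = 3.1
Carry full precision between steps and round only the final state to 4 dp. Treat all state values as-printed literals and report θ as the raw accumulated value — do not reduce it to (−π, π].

after step 1 (δ=-0.43, a=-2.4): (-19.870491, 3.092048, -2.234842, 13.660000)
after step 2 (δ=0.14, a=0.5): (-20.712367, 2.016315, -2.138592, 13.710000)
after step 3 (δ=0.16, a=-1.8): (-21.449656, 0.860441, -2.027966, 13.530000)
after step 4 (δ=0.08, a=3.1): (-22.046885, -0.353613, -1.973731, 13.840000)

(-22.0469, -0.3536, -1.9737, 13.8400)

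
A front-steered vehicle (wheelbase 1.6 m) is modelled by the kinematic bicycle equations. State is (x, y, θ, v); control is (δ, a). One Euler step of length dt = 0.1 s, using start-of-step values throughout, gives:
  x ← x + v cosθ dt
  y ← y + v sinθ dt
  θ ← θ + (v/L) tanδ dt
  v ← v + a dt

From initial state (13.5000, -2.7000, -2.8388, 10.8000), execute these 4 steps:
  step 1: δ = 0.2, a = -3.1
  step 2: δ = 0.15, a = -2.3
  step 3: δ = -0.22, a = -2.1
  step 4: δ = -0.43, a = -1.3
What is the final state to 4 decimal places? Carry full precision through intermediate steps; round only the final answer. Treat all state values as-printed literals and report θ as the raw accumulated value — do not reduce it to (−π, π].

(9.7117, -4.3819, -3.0343, 9.9200)

after step 1 (δ=0.2, a=-3.1): (12.469132, -3.022042, -2.701971, 10.490000)
after step 2 (δ=0.15, a=-2.3): (11.519879, -3.468494, -2.602883, 10.260000)
after step 3 (δ=-0.22, a=-2.1): (10.639190, -3.994861, -2.746279, 10.050000)
after step 4 (δ=-0.43, a=-1.3): (9.711700, -4.381885, -3.034350, 9.920000)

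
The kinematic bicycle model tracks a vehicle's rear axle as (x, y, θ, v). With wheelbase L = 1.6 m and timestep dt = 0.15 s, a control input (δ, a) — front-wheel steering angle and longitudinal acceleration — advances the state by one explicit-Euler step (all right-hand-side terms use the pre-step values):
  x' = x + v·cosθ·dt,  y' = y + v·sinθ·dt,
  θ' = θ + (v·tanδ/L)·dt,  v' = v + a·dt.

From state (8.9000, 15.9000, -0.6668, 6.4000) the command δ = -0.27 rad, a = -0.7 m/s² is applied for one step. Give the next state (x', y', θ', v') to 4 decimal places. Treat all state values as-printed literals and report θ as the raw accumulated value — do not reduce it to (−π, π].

x' = 8.9000 + 6.4000·cos(-0.6668)·0.15 = 9.6544
y' = 15.9000 + 6.4000·sin(-0.6668)·0.15 = 15.3063
θ' = -0.6668 + (6.4000/1.6)·tan(-0.27)·0.15 = -0.8329
v' = 6.4000 − 0.7000·0.15 = 6.2950

(9.6544, 15.3063, -0.8329, 6.2950)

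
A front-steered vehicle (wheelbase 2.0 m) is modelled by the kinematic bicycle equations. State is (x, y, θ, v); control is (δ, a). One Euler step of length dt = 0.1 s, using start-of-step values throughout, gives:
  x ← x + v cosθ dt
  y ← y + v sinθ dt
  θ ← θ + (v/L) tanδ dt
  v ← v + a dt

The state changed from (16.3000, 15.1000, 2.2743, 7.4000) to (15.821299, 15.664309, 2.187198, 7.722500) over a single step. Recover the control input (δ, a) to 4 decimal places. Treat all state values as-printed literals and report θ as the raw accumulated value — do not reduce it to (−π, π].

a = (v'−v)/dt = (0.322500)/0.1 = 3.2250
Δθ = θ'−θ = -0.087102;  (v·dt/L) = 7.4000·0.1/2.0 = 0.370000
tan δ = Δθ·L/(v·dt) = -0.235411  →  δ = -0.2312

δ = -0.2312, a = 3.2250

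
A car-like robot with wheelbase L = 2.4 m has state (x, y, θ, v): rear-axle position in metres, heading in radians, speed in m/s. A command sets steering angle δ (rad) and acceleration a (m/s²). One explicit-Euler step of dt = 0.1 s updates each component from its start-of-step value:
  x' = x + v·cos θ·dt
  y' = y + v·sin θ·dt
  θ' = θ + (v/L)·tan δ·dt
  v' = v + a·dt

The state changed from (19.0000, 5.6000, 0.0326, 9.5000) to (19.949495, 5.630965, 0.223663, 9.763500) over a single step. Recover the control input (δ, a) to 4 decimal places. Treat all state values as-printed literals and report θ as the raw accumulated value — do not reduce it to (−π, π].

a = (v'−v)/dt = (0.263500)/0.1 = 2.6350
Δθ = θ'−θ = 0.191063;  (v·dt/L) = 9.5000·0.1/2.4 = 0.395833
tan δ = Δθ·L/(v·dt) = 0.482685  →  δ = 0.4497

δ = 0.4497, a = 2.6350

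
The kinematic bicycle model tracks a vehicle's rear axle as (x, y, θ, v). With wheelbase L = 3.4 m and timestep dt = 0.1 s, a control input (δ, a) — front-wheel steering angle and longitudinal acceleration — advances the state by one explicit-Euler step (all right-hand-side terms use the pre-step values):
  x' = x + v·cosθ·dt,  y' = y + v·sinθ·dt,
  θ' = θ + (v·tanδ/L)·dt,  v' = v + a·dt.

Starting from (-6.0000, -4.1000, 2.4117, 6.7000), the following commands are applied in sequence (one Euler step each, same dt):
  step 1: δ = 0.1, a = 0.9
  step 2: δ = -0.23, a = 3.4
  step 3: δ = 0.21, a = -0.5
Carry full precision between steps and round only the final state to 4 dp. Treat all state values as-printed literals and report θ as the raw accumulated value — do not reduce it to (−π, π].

(-7.5325, -2.7210, 2.4294, 7.0800)

after step 1 (δ=0.1, a=0.9): (-6.499315, -3.653251, 2.431472, 6.790000)
after step 2 (δ=-0.23, a=3.4): (-7.014189, -3.210594, 2.384712, 7.130000)
after step 3 (δ=0.21, a=-0.5): (-7.532527, -2.721007, 2.429409, 7.080000)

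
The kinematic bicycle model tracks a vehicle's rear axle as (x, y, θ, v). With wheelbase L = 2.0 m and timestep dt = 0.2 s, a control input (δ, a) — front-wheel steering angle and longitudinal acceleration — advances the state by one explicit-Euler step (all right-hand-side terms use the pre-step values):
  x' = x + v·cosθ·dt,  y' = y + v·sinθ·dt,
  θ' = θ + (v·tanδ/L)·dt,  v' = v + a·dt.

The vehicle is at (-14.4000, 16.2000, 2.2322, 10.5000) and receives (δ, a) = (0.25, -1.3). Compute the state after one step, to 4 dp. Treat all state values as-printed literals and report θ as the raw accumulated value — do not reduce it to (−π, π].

x' = -14.4000 + 10.5000·cos(2.2322)·0.2 = -15.6899
y' = 16.2000 + 10.5000·sin(2.2322)·0.2 = 17.8572
θ' = 2.2322 + (10.5000/2.0)·tan(0.25)·0.2 = 2.5003
v' = 10.5000 − 1.3000·0.2 = 10.2400

(-15.6899, 17.8572, 2.5003, 10.2400)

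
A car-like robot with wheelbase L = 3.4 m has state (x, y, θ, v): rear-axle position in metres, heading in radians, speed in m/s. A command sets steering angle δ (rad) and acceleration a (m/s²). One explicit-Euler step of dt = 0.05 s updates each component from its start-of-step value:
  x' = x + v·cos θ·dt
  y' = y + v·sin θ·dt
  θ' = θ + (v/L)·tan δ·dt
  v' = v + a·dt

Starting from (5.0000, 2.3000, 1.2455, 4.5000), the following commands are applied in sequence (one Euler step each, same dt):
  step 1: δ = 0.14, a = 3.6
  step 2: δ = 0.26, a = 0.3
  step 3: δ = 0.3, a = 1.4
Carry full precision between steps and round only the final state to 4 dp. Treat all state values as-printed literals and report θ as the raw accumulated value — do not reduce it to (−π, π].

(5.2135, 2.9600, 1.2945, 4.7650)

after step 1 (δ=0.14, a=3.6): (5.071908, 2.513200, 1.254826, 4.680000)
after step 2 (δ=0.26, a=0.3): (5.144621, 2.735616, 1.273134, 4.695000)
after step 3 (δ=0.3, a=1.4): (5.213469, 2.960043, 1.294492, 4.765000)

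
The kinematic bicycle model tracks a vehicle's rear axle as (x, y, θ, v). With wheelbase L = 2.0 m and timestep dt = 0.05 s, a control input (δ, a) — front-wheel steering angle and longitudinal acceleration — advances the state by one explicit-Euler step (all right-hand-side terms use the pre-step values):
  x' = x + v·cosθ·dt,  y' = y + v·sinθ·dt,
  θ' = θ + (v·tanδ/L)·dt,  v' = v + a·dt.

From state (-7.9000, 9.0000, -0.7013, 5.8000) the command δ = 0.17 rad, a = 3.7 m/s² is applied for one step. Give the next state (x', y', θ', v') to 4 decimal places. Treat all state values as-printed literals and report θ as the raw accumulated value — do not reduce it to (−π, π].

(-7.6784, 8.8129, -0.6764, 5.9850)

x' = -7.9000 + 5.8000·cos(-0.7013)·0.05 = -7.6784
y' = 9.0000 + 5.8000·sin(-0.7013)·0.05 = 8.8129
θ' = -0.7013 + (5.8000/2.0)·tan(0.17)·0.05 = -0.6764
v' = 5.8000 + 3.7000·0.05 = 5.9850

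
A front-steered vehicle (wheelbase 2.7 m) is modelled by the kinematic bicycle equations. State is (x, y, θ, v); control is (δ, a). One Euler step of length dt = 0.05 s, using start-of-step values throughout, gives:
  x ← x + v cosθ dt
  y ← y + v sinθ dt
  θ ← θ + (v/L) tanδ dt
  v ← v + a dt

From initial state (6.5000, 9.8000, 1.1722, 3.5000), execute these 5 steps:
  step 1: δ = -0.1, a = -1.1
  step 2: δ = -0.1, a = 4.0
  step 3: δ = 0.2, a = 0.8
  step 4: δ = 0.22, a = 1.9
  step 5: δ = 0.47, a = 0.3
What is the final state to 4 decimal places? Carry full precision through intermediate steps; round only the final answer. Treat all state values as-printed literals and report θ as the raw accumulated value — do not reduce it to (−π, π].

after step 1 (δ=-0.1, a=-1.1): (6.567922, 9.961281, 1.165697, 3.445000)
after step 2 (δ=-0.1, a=4.0): (6.635807, 10.119590, 1.159296, 3.645000)
after step 3 (δ=0.2, a=0.8): (6.708705, 10.286626, 1.172979, 3.685000)
after step 4 (δ=0.22, a=1.9): (6.780084, 10.456488, 1.188239, 3.780000)
after step 5 (δ=0.47, a=0.3): (6.850637, 10.631825, 1.223796, 3.795000)

(6.8506, 10.6318, 1.2238, 3.7950)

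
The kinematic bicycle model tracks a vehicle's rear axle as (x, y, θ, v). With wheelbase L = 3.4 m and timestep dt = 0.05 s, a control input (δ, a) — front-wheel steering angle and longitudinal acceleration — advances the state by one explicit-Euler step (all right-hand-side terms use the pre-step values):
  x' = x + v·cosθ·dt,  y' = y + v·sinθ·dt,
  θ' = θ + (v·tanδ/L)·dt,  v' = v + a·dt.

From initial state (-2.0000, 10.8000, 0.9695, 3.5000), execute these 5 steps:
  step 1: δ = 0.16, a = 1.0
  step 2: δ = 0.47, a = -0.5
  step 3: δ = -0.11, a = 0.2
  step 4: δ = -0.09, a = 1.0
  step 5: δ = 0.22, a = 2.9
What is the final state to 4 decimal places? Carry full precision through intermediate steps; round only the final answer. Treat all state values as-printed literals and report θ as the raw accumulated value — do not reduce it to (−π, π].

after step 1 (δ=0.16, a=1.0): (-1.901000, 10.944306, 0.977806, 3.550000)
after step 2 (δ=0.47, a=-0.5): (-1.801806, 11.091502, 1.004325, 3.525000)
after step 3 (δ=-0.11, a=0.2): (-1.707220, 11.240221, 0.998600, 3.535000)
after step 4 (δ=-0.09, a=1.0): (-1.611513, 11.388817, 0.993908, 3.585000)
after step 5 (δ=0.22, a=2.9): (-1.513747, 11.539058, 1.005698, 3.730000)

(-1.5137, 11.5391, 1.0057, 3.7300)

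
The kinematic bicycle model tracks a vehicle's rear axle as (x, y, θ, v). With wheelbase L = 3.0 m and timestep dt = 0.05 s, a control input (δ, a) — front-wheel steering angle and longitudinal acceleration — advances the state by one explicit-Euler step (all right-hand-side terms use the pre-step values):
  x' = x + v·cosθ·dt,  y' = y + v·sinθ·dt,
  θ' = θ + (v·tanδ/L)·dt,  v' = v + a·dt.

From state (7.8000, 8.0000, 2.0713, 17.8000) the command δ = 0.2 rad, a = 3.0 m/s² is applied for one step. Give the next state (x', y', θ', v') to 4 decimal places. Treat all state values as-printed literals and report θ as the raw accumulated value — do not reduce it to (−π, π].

x' = 7.8000 + 17.8000·cos(2.0713)·0.05 = 7.3729
y' = 8.0000 + 17.8000·sin(2.0713)·0.05 = 8.7808
θ' = 2.0713 + (17.8000/3.0)·tan(0.2)·0.05 = 2.1314
v' = 17.8000 + 3.0000·0.05 = 17.9500

(7.3729, 8.7808, 2.1314, 17.9500)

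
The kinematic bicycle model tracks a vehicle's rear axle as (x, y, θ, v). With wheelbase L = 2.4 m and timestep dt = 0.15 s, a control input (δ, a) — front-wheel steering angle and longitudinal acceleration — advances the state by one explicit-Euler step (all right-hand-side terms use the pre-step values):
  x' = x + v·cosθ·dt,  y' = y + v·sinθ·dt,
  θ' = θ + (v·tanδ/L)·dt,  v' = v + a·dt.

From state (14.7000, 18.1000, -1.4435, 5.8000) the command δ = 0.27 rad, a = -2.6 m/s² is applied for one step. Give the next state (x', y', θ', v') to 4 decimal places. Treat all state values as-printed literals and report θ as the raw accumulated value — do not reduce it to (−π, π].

x' = 14.7000 + 5.8000·cos(-1.4435)·0.15 = 14.8104
y' = 18.1000 + 5.8000·sin(-1.4435)·0.15 = 17.2370
θ' = -1.4435 + (5.8000/2.4)·tan(0.27)·0.15 = -1.3432
v' = 5.8000 − 2.6000·0.15 = 5.4100

(14.8104, 17.2370, -1.3432, 5.4100)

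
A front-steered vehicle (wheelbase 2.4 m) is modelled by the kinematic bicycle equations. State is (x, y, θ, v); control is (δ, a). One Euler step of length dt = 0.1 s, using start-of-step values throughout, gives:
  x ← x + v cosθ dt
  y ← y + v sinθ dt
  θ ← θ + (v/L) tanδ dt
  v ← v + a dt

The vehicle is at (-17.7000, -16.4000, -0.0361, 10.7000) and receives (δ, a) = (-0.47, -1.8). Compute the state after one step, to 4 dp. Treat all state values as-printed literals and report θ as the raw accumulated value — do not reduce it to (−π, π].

(-16.6307, -16.4386, -0.2626, 10.5200)

x' = -17.7000 + 10.7000·cos(-0.0361)·0.1 = -16.6307
y' = -16.4000 + 10.7000·sin(-0.0361)·0.1 = -16.4386
θ' = -0.0361 + (10.7000/2.4)·tan(-0.47)·0.1 = -0.2626
v' = 10.7000 − 1.8000·0.1 = 10.5200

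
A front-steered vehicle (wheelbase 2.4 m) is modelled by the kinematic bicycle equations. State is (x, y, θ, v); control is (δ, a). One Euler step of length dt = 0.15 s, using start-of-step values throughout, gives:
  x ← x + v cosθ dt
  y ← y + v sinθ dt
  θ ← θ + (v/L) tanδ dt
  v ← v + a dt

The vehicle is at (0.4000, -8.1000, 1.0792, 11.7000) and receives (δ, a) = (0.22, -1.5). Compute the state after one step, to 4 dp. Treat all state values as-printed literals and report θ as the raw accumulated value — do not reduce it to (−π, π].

x' = 0.4000 + 11.7000·cos(1.0792)·0.15 = 1.2284
y' = -8.1000 + 11.7000·sin(1.0792)·0.15 = -6.5528
θ' = 1.0792 + (11.7000/2.4)·tan(0.22)·0.15 = 1.2427
v' = 11.7000 − 1.5000·0.15 = 11.4750

(1.2284, -6.5528, 1.2427, 11.4750)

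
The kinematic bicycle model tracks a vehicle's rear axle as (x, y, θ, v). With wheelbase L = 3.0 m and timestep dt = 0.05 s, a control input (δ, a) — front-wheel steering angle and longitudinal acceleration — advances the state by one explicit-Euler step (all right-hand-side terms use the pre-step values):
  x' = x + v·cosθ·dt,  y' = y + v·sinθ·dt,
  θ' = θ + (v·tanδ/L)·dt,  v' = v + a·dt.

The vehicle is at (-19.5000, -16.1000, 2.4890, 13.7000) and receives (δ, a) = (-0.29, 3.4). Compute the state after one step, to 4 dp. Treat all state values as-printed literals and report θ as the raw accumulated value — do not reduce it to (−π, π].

x' = -19.5000 + 13.7000·cos(2.4890)·0.05 = -20.0442
y' = -16.1000 + 13.7000·sin(2.4890)·0.05 = -15.6840
θ' = 2.4890 + (13.7000/3.0)·tan(-0.29)·0.05 = 2.4209
v' = 13.7000 + 3.4000·0.05 = 13.8700

(-20.0442, -15.6840, 2.4209, 13.8700)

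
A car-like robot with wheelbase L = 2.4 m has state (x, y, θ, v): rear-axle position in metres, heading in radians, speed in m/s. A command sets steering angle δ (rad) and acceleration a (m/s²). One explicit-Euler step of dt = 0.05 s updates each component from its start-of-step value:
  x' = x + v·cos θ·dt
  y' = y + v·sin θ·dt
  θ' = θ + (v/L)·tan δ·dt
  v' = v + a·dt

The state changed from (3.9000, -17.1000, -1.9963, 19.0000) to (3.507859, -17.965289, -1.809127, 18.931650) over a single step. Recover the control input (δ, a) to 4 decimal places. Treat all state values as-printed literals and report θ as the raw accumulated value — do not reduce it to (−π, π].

δ = 0.4417, a = -1.3670

a = (v'−v)/dt = (-0.068350)/0.05 = -1.3670
Δθ = θ'−θ = 0.187173;  (v·dt/L) = 19.0000·0.05/2.4 = 0.395833
tan δ = Δθ·L/(v·dt) = 0.472858  →  δ = 0.4417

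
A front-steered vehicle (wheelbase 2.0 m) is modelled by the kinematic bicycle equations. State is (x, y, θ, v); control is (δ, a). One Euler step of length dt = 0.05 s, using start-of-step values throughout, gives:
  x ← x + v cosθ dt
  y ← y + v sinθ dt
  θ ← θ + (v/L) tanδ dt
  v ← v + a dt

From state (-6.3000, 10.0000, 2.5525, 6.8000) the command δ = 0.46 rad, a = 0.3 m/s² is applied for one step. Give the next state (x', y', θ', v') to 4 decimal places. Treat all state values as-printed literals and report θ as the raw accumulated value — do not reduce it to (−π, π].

x' = -6.3000 + 6.8000·cos(2.5525)·0.05 = -6.5827
y' = 10.0000 + 6.8000·sin(2.5525)·0.05 = 10.1889
θ' = 2.5525 + (6.8000/2.0)·tan(0.46)·0.05 = 2.6367
v' = 6.8000 + 0.3000·0.05 = 6.8150

(-6.5827, 10.1889, 2.6367, 6.8150)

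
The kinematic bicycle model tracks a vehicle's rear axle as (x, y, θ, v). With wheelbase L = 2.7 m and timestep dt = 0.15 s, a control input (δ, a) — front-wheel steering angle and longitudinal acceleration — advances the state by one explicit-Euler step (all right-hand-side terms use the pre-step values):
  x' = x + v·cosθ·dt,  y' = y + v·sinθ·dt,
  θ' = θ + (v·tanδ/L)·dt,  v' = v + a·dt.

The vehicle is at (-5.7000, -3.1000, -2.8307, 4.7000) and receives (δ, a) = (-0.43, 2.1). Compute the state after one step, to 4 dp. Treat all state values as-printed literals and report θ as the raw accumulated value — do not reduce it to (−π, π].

x' = -5.7000 + 4.7000·cos(-2.8307)·0.15 = -6.3712
y' = -3.1000 + 4.7000·sin(-2.8307)·0.15 = -3.3157
θ' = -2.8307 + (4.7000/2.7)·tan(-0.43)·0.15 = -2.9505
v' = 4.7000 + 2.1000·0.15 = 5.0150

(-6.3712, -3.3157, -2.9505, 5.0150)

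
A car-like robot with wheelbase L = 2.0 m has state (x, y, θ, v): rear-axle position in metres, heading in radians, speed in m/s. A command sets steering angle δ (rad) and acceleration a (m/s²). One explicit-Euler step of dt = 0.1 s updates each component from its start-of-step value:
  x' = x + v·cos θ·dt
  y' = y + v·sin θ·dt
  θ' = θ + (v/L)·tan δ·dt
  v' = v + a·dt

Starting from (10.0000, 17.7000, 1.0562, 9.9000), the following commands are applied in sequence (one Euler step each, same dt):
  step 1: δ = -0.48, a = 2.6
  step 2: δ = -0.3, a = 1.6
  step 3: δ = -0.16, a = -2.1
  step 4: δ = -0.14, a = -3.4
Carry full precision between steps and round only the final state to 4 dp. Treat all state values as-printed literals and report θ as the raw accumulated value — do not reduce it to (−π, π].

after step 1 (δ=-0.48, a=2.6): (10.487262, 18.561787, 0.798498, 10.160000)
after step 2 (δ=-0.3, a=1.6): (11.196210, 19.289556, 0.641355, 10.320000)
after step 3 (δ=-0.16, a=-2.1): (12.023137, 19.906983, 0.558083, 10.110000)
after step 4 (δ=-0.14, a=-3.4): (12.880740, 20.442369, 0.486847, 9.770000)

(12.8807, 20.4424, 0.4868, 9.7700)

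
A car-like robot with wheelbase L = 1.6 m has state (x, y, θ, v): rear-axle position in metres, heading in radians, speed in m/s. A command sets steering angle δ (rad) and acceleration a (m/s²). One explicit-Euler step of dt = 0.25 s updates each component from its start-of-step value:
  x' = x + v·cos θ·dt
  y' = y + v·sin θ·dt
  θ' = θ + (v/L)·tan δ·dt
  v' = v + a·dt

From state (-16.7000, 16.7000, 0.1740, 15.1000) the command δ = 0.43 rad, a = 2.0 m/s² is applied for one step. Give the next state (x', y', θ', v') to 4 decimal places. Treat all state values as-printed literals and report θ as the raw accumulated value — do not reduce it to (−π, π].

x' = -16.7000 + 15.1000·cos(0.1740)·0.25 = -12.9820
y' = 16.7000 + 15.1000·sin(0.1740)·0.25 = 17.3535
θ' = 0.1740 + (15.1000/1.6)·tan(0.43)·0.25 = 1.2561
v' = 15.1000 + 2.0000·0.25 = 15.6000

(-12.9820, 17.3535, 1.2561, 15.6000)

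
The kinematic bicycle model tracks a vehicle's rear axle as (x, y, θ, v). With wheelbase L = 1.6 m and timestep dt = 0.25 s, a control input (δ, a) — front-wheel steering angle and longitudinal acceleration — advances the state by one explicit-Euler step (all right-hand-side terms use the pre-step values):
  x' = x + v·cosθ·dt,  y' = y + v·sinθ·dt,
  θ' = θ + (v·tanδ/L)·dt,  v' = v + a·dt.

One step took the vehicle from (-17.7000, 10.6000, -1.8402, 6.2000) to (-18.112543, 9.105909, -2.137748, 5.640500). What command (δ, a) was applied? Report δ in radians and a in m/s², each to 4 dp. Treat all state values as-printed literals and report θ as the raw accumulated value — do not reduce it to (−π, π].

δ = -0.2980, a = -2.2380

a = (v'−v)/dt = (-0.559500)/0.25 = -2.2380
Δθ = θ'−θ = -0.297548;  (v·dt/L) = 6.2000·0.25/1.6 = 0.968750
tan δ = Δθ·L/(v·dt) = -0.307146  →  δ = -0.2980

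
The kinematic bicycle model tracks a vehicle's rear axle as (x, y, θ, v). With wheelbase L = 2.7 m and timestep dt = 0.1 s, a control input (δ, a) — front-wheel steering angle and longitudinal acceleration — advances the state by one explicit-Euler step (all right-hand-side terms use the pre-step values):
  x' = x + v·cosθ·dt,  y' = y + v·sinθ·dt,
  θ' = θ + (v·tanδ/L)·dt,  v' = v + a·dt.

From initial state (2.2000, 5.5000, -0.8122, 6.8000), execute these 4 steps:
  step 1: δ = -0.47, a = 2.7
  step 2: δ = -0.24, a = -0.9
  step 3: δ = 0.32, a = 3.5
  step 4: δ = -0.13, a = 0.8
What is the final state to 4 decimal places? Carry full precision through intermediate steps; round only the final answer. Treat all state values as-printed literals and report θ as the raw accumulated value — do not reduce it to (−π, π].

after step 1 (δ=-0.47, a=2.7): (2.667774, 5.006454, -0.940132, 7.070000)
after step 2 (δ=-0.24, a=-0.9): (3.084679, 4.435456, -1.004212, 6.980000)
after step 3 (δ=0.32, a=3.5): (3.459333, 3.846526, -0.918541, 7.330000)
after step 4 (δ=-0.13, a=0.8): (3.904249, 3.263998, -0.954034, 7.410000)

(3.9042, 3.2640, -0.9540, 7.4100)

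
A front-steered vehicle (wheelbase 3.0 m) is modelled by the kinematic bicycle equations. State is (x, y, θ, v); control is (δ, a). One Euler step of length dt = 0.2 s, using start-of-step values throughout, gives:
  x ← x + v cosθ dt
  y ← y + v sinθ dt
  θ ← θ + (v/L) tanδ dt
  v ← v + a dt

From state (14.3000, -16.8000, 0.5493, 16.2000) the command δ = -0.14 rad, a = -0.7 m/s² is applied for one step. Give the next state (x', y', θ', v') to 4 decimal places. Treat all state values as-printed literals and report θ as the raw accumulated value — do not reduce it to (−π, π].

x' = 14.3000 + 16.2000·cos(0.5493)·0.2 = 17.0634
y' = -16.8000 + 16.2000·sin(0.5493)·0.2 = -15.1084
θ' = 0.5493 + (16.2000/3.0)·tan(-0.14)·0.2 = 0.3971
v' = 16.2000 − 0.7000·0.2 = 16.0600

(17.0634, -15.1084, 0.3971, 16.0600)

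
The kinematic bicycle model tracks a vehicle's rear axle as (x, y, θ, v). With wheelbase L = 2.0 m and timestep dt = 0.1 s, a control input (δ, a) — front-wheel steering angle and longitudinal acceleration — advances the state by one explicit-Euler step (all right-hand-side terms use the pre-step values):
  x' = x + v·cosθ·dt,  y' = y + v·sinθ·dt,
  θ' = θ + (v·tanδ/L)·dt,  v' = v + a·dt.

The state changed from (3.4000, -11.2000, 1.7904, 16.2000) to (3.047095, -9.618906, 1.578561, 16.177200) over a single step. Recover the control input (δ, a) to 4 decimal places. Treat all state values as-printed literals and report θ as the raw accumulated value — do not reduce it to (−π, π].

δ = -0.2558, a = -0.2280

a = (v'−v)/dt = (-0.022800)/0.1 = -0.2280
Δθ = θ'−θ = -0.211839;  (v·dt/L) = 16.2000·0.1/2.0 = 0.810000
tan δ = Δθ·L/(v·dt) = -0.261530  →  δ = -0.2558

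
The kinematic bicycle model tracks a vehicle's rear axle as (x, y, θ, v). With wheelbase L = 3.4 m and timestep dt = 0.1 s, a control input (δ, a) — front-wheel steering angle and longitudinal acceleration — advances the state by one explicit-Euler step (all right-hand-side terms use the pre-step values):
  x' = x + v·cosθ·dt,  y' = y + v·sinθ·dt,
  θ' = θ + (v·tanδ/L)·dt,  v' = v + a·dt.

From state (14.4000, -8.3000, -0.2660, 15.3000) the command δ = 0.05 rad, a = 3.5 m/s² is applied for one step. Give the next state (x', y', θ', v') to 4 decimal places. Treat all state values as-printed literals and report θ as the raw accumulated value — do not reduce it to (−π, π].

x' = 14.4000 + 15.3000·cos(-0.2660)·0.1 = 15.8762
y' = -8.3000 + 15.3000·sin(-0.2660)·0.1 = -8.7022
θ' = -0.2660 + (15.3000/3.4)·tan(0.05)·0.1 = -0.2435
v' = 15.3000 + 3.5000·0.1 = 15.6500

(15.8762, -8.7022, -0.2435, 15.6500)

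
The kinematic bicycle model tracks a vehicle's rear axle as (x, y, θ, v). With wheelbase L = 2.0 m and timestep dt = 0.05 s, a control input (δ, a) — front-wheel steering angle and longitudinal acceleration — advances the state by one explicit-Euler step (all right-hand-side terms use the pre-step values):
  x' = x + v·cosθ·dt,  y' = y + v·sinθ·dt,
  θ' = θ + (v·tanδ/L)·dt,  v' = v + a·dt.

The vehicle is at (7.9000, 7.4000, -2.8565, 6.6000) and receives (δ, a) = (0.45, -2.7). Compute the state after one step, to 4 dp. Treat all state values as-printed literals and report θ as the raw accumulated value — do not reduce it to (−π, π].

x' = 7.9000 + 6.6000·cos(-2.8565)·0.05 = 7.5833
y' = 7.4000 + 6.6000·sin(-2.8565)·0.05 = 7.3072
θ' = -2.8565 + (6.6000/2.0)·tan(0.45)·0.05 = -2.7768
v' = 6.6000 − 2.7000·0.05 = 6.4650

(7.5833, 7.3072, -2.7768, 6.4650)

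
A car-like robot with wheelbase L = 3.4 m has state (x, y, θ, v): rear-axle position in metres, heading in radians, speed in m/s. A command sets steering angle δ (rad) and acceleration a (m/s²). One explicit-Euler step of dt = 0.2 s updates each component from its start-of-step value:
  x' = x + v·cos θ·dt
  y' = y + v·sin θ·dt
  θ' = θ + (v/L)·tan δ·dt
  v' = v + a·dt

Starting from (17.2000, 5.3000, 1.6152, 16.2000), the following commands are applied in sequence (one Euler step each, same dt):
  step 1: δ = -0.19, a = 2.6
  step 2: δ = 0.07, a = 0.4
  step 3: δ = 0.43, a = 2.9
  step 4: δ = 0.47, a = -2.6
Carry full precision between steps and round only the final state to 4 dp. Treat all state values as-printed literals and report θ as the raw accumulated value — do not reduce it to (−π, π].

after step 1 (δ=-0.19, a=2.6): (17.056179, 8.536806, 1.431931, 16.720000)
after step 2 (δ=0.07, a=0.4): (17.519056, 11.848616, 1.500890, 16.800000)
after step 3 (δ=0.43, a=2.9): (17.753749, 15.200409, 1.954116, 17.380000)
after step 4 (δ=0.47, a=-2.6): (16.453721, 18.424150, 2.473436, 16.860000)

(16.4537, 18.4241, 2.4734, 16.8600)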